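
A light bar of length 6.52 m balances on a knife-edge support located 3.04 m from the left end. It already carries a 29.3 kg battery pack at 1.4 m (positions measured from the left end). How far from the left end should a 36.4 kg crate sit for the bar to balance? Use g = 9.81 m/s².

x ≈ 4.36 m from the left end

Taking torques about the knife-edge support (at 3.04 m from the left end):
Battery pack: 29.3 × 9.81 = 287.4 N down at 1.4 m → arm 1.64 m, τ = 287.4 × 1.64 = 471.3 N·m counterclockwise.
Net moment of existing loads = 471.3 N·m counterclockwise.
The crate weighs 36.4 × 9.81 = 357.1 N and must supply an equal clockwise moment, so its lever arm about the knife-edge support is 471.3 / 357.1 = 1.32 m.
That puts it at 3.04 + 1.32 = 4.36 m from the left end.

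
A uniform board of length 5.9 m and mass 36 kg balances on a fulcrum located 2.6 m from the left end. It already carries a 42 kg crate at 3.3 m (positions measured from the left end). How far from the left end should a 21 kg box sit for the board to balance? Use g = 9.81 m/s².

About the fulcrum (at 2.6 m from the left end):
Beam weight: 36 × 9.81 = 353.2 N down at 2.95 m → arm 0.35 m, τ = 353.2 × 0.35 = 123.6 N·m clockwise.
Crate: 42 × 9.81 = 412 N down at 3.3 m → arm 0.7 m, τ = 412 × 0.7 = 288.4 N·m clockwise.
Net moment of existing loads = 412 N·m clockwise.
The box weighs 21 × 9.81 = 206 N and must supply an equal counterclockwise moment, so its lever arm about the fulcrum is 412 / 206 = 2 m.
That puts it at 2.6 − 2 = 0.6 m from the left end.

x ≈ 0.6 m from the left end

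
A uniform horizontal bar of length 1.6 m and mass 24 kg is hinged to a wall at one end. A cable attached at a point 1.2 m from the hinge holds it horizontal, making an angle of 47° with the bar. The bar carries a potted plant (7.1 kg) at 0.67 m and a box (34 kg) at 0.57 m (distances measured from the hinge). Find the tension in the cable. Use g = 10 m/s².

T ≈ 494 N

About the hinge:
Beam weight: 24 × 10 = 240 N down at 0.8 m → arm 0.8 m, τ = 240 × 0.8 = 192 N·m clockwise.
Potted plant: 7.1 × 10 = 71 N down at 0.67 m → arm 0.67 m, τ = 71 × 0.67 = 47.57 N·m clockwise.
Box: 34 × 10 = 340 N down at 0.57 m → arm 0.57 m, τ = 340 × 0.57 = 193.8 N·m clockwise.
Total clockwise load moment = 433.4 N·m.
The cable tension T acts at 1.2 m; only its component perpendicular to the bar, T sinθ, produces torque. sin 47° = 0.7314.
Balancing moments: T × 1.2 × 0.7314 = 433.4, giving T = 433.4 / 0.8777 = 494 N.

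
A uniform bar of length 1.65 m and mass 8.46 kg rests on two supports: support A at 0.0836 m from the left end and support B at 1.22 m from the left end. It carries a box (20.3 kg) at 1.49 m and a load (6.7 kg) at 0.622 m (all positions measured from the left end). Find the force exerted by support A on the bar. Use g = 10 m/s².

R_A ≈ 16.4 N

Taking torques about support B:
Beam weight: 8.46 × 10 = 84.6 N down at 0.825 m → arm 0.395 m, τ = 84.6 × 0.395 = 33.42 N·m counterclockwise.
Box: 20.3 × 10 = 203 N down at 1.49 m → arm 0.27 m, τ = 203 × 0.27 = 54.81 N·m clockwise.
Load: 6.7 × 10 = 67 N down at 0.622 m → arm 0.598 m, τ = 67 × 0.598 = 40.07 N·m counterclockwise.
Net load moment about support B = 18.68 N·m counterclockwise.
Reaction R at support A is upward at 0.0836 m, arm 1.136 m → moment R × 1.136 clockwise.
Balancing moments: R × 1.136 = 18.68, giving R = 16.4 N.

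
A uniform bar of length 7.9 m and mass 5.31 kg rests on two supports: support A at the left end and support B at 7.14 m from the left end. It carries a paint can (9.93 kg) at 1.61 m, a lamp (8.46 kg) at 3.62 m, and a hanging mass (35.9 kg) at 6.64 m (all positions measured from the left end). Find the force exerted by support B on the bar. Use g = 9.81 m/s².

Choose support A as the axis so its reaction then has zero moment arm.
Beam weight: 5.31 × 9.81 = 52.09 N down at 3.95 m → arm 3.95 m, τ = 52.09 × 3.95 = 205.8 N·m clockwise.
Paint can: 9.93 × 9.81 = 97.41 N down at 1.61 m → arm 1.61 m, τ = 97.41 × 1.61 = 156.8 N·m clockwise.
Lamp: 8.46 × 9.81 = 82.99 N down at 3.62 m → arm 3.62 m, τ = 82.99 × 3.62 = 300.4 N·m clockwise.
Hanging mass: 35.9 × 9.81 = 352.2 N down at 6.64 m → arm 6.64 m, τ = 352.2 × 6.64 = 2339 N·m clockwise.
Net load moment about support A = 3002 N·m clockwise.
Reaction R at support B is upward at 7.14 m, arm 7.14 m → moment R × 7.14 counterclockwise.
Στ = 0 ⇒ R × 7.14 = 3002 ⇒ R = 420 N.

R_B ≈ 420 N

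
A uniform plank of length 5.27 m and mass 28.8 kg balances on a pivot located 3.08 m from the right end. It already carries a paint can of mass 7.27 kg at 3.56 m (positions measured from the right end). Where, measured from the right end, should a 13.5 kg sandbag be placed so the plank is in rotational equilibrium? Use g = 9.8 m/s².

Take moments about the pivot (at 3.08 m from the right end).
Beam weight: 28.8 × 9.8 = 282.2 N down at 2.635 m → arm 0.445 m, τ = 282.2 × 0.445 = 125.6 N·m clockwise.
Paint can: 7.27 × 9.8 = 71.25 N down at 3.56 m → arm 0.48 m, τ = 71.25 × 0.48 = 34.2 N·m counterclockwise.
Net moment of existing loads = 91.4 N·m clockwise.
The sandbag weighs 13.5 × 9.8 = 132.3 N and must supply an equal counterclockwise moment, so its lever arm about the pivot is 91.4 / 132.3 = 0.691 m.
That puts it at 3.08 + 0.691 = 3.77 m from the right end.

x ≈ 3.77 m from the right end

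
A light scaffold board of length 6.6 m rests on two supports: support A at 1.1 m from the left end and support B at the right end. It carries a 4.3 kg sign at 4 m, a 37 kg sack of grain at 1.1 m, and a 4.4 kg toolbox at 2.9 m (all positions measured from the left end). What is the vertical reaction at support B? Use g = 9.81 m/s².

R_B ≈ 36.4 N

Choose support A as the axis so its reaction then has zero moment arm.
Sign: 4.3 × 9.81 = 42.18 N down at 4 m → arm 2.9 m, τ = 42.18 × 2.9 = 122.3 N·m clockwise.
Sack of grain: acts at the support A, moment arm 0 → no torque.
Toolbox: 4.4 × 9.81 = 43.16 N down at 2.9 m → arm 1.8 m, τ = 43.16 × 1.8 = 77.69 N·m clockwise.
Net load moment about support A = 200 N·m clockwise.
Reaction R at support B is upward at 6.6 m, arm 5.5 m → moment R × 5.5 counterclockwise.
Setting net torque to zero: R × 5.5 = 200 → R = 36.4 N.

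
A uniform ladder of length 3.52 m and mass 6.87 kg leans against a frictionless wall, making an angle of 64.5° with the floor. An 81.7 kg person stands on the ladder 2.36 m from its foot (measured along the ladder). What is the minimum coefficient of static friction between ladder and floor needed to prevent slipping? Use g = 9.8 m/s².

About the foot of the ladder:
Ladder weight 6.87×9.8 = 67.33 N acts at 1.76 m along the ladder; its horizontal arm is 1.76·cos64.5° = 0.7577 m → τ = 51.02 N·m clockwise.
Person: 81.7×9.8 = 800.7 N at 2.36 m → arm 1.016 m → τ = 813.5 N·m clockwise.
Wall normal N acts horizontally at the top; its moment arm is the height L sinθ = 3.52·sin64.5° = 3.177 m, counterclockwise.
Setting net torque to zero: N × 3.177 = 864.5 → N = 272.1 N.
ΣFx = 0 ⇒ f = N_wall = 272.1 N. ΣFy = 0 ⇒ N_floor = 868 N.
μ_min = f / N_floor = 272.1 / 868 = 0.313.

μ_min ≈ 0.313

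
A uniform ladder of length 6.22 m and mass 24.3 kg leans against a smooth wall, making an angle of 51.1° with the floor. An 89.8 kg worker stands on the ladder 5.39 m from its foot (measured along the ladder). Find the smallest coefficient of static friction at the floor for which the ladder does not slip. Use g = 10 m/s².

μ_min ≈ 0.636

Sum moments about the foot of the ladder (the floor normal and friction both act there and drop out).
Ladder weight 24.3×10 = 243 N acts at 3.11 m along the ladder; its horizontal arm is 3.11·cos51.1° = 1.953 m → τ = 474.6 N·m clockwise.
Worker: 89.8×10 = 898 N at 5.39 m → arm 3.385 m → τ = 3040 N·m clockwise.
Wall normal N acts horizontally at the top; its moment arm is the height L sinθ = 6.22·sin51.1° = 4.841 m, counterclockwise.
Στ = 0 ⇒ N × 4.841 = 3515 ⇒ N = 726.1 N.
ΣFx = 0 ⇒ f = N_wall = 726.1 N. ΣFy = 0 ⇒ N_floor = 1141 N.
μ_min = f / N_floor = 726.1 / 1141 = 0.636.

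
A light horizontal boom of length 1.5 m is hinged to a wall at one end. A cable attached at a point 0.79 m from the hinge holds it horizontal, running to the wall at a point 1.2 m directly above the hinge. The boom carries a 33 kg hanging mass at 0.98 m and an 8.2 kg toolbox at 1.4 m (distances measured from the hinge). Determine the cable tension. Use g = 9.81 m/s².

About the hinge:
Hanging mass: 33 × 9.81 = 323.7 N down at 0.98 m → arm 0.98 m, τ = 323.7 × 0.98 = 317.2 N·m clockwise.
Toolbox: 8.2 × 9.81 = 80.44 N down at 1.4 m → arm 1.4 m, τ = 80.44 × 1.4 = 112.6 N·m clockwise.
Total clockwise load moment = 429.8 N·m.
The cable tension T acts at 0.79 m; only its component perpendicular to the boom, T sinθ, produces torque. sinθ = h/√(h²+d²) = 1.2/√(1.2²+0.79²) = 0.8352.
Balancing moments: T × 0.79 × 0.8352 = 429.8, giving T = 429.8 / 0.6598 = 651 N.

T ≈ 651 N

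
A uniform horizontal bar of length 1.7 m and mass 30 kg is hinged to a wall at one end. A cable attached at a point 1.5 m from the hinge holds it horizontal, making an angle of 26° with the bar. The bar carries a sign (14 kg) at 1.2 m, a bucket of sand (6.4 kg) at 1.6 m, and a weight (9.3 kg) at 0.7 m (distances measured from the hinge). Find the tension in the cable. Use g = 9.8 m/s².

About the hinge:
Beam weight: 30 × 9.8 = 294 N down at 0.85 m → arm 0.85 m, τ = 294 × 0.85 = 249.9 N·m clockwise.
Sign: 14 × 9.8 = 137.2 N down at 1.2 m → arm 1.2 m, τ = 137.2 × 1.2 = 164.6 N·m clockwise.
Bucket of sand: 6.4 × 9.8 = 62.72 N down at 1.6 m → arm 1.6 m, τ = 62.72 × 1.6 = 100.4 N·m clockwise.
Weight: 9.3 × 9.8 = 91.14 N down at 0.7 m → arm 0.7 m, τ = 91.14 × 0.7 = 63.8 N·m clockwise.
Total clockwise load moment = 578.7 N·m.
The cable tension T acts at 1.5 m; only its component perpendicular to the bar, T sinθ, produces torque. sin 26° = 0.4384.
For rotational equilibrium, T × 1.5 × 0.4384 = 578.7, so T = 578.7 / 0.6576 = 880 N.

T ≈ 880 N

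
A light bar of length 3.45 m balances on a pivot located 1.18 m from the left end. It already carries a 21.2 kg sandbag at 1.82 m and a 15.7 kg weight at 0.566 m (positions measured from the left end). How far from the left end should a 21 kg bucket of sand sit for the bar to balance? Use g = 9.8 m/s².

Choose the pivot (at 1.18 m from the left end) as the axis so the support reaction has zero arm there.
Sandbag: 21.2 × 9.8 = 207.8 N down at 1.82 m → arm 0.64 m, τ = 207.8 × 0.64 = 133 N·m clockwise.
Weight: 15.7 × 9.8 = 153.9 N down at 0.566 m → arm 0.614 m, τ = 153.9 × 0.614 = 94.49 N·m counterclockwise.
Net moment of existing loads = 38.51 N·m clockwise.
The bucket of sand weighs 21 × 9.8 = 205.8 N and must supply an equal counterclockwise moment, so its lever arm about the pivot is 38.51 / 205.8 = 0.187 m.
That puts it at 1.18 − 0.187 = 0.993 m from the left end.

x ≈ 0.993 m from the left end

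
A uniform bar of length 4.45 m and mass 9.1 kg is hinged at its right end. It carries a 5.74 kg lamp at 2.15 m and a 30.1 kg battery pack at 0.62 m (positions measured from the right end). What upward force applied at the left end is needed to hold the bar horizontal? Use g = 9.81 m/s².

Choose the right end as the axis so the unknown pivot reaction has zero arm there.
Beam weight: 9.1 × 9.81 = 89.27 N down at 2.225 m → arm 2.225 m, τ = 89.27 × 2.225 = 198.6 N·m counterclockwise.
Lamp: 5.74 × 9.81 = 56.31 N down at 2.15 m → arm 2.15 m, τ = 56.31 × 2.15 = 121.1 N·m counterclockwise.
Battery pack: 30.1 × 9.81 = 295.3 N down at 0.62 m → arm 0.62 m, τ = 295.3 × 0.62 = 183.1 N·m counterclockwise.
Net moment of the loads = 502.8 N·m counterclockwise.
The upward force F acts at the left end, arm 4.45 m, giving F × 4.45 clockwise.
Στ = 0 ⇒ F × 4.45 = 502.8 ⇒ F = 502.8 / 4.45 = 113 N.

F ≈ 113 N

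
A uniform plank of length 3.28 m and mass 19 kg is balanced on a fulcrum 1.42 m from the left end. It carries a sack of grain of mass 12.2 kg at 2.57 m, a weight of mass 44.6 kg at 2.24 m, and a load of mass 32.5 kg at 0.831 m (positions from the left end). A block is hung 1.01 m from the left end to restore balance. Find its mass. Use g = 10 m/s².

m ≈ 86.9 kg

Taking torques about the fulcrum (at 1.42 m from the left end):
Beam weight: 19 × 10 = 190 N down at 1.64 m → arm 0.22 m, τ = 190 × 0.22 = 41.8 N·m clockwise.
Sack of grain: 12.2 × 10 = 122 N down at 2.57 m → arm 1.15 m, τ = 122 × 1.15 = 140.3 N·m clockwise.
Weight: 44.6 × 10 = 446 N down at 2.24 m → arm 0.82 m, τ = 446 × 0.82 = 365.7 N·m clockwise.
Load: 32.5 × 10 = 325 N down at 0.831 m → arm 0.589 m, τ = 325 × 0.589 = 191.4 N·m counterclockwise.
Net moment of known loads = 356.4 N·m clockwise.
An unknown mass m at 1.01 m has arm 0.41 m; its moment is m·g·0.41 counterclockwise.
For rotational equilibrium, m × 10 × 0.41 = 356.4, so m = 356.4 / (10 × 0.41) = 86.9 kg.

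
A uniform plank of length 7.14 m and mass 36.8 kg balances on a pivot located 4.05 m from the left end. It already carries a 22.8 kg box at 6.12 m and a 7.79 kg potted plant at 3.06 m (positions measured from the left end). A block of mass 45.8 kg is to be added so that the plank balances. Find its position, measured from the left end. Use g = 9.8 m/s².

x ≈ 3.57 m from the left end

Take moments about the pivot (at 4.05 m from the left end).
Beam weight: 36.8 × 9.8 = 360.6 N down at 3.57 m → arm 0.48 m, τ = 360.6 × 0.48 = 173.1 N·m counterclockwise.
Box: 22.8 × 9.8 = 223.4 N down at 6.12 m → arm 2.07 m, τ = 223.4 × 2.07 = 462.4 N·m clockwise.
Potted plant: 7.79 × 9.8 = 76.34 N down at 3.06 m → arm 0.99 m, τ = 76.34 × 0.99 = 75.58 N·m counterclockwise.
Net moment of existing loads = 213.7 N·m clockwise.
The block weighs 45.8 × 9.8 = 448.8 N and must supply an equal counterclockwise moment, so its lever arm about the pivot is 213.7 / 448.8 = 0.476 m.
That puts it at 4.05 − 0.476 = 3.57 m from the left end.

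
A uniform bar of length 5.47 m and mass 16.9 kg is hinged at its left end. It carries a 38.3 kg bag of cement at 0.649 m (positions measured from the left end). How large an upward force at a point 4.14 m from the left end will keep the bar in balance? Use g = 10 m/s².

F ≈ 172 N

Take moments about the left end.
Beam weight: 16.9 × 10 = 169 N down at 2.735 m → arm 2.735 m, τ = 169 × 2.735 = 462.2 N·m clockwise.
Bag of cement: 38.3 × 10 = 383 N down at 0.649 m → arm 0.649 m, τ = 383 × 0.649 = 248.6 N·m clockwise.
Net moment of the loads = 710.8 N·m clockwise.
The upward force F acts at a point 4.14 m from the left end, arm 4.14 m, giving F × 4.14 counterclockwise.
Στ = 0 ⇒ F × 4.14 = 710.8 ⇒ F = 710.8 / 4.14 = 172 N.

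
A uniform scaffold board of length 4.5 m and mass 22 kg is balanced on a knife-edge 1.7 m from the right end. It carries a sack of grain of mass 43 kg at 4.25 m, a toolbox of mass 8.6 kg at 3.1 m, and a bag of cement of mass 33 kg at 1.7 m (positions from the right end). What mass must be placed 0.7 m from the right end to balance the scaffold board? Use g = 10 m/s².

m ≈ 134 kg

About the knife-edge (at 1.7 m from the right end):
Beam weight: 22 × 10 = 220 N down at 2.25 m → arm 0.55 m, τ = 220 × 0.55 = 121 N·m counterclockwise.
Sack of grain: 43 × 10 = 430 N down at 4.25 m → arm 2.55 m, τ = 430 × 2.55 = 1096 N·m counterclockwise.
Toolbox: 8.6 × 10 = 86 N down at 3.1 m → arm 1.4 m, τ = 86 × 1.4 = 120.4 N·m counterclockwise.
Bag of cement: acts at the knife-edge, moment arm 0 → no torque.
Net moment of known loads = 1337 N·m counterclockwise.
An unknown mass m at 0.7 m has arm 1 m; its moment is m·g·1 clockwise.
For rotational equilibrium, m × 10 × 1 = 1337, so m = 1337 / (10 × 1) = 134 kg.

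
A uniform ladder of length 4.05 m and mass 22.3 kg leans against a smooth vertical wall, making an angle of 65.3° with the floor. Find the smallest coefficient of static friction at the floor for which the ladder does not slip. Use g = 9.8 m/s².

Taking torques about the foot of the ladder:
Ladder weight 22.3×9.8 = 218.5 N acts at 2.025 m along the ladder; its horizontal arm is 2.025·cos65.3° = 0.8462 m → τ = 184.9 N·m clockwise.
Wall normal N acts horizontally at the top; its moment arm is the height L sinθ = 4.05·sin65.3° = 3.679 m, counterclockwise.
Στ = 0 ⇒ N × 3.679 = 184.9 ⇒ N = 50.26 N.
ΣFx = 0 ⇒ f = N_wall = 50.26 N. ΣFy = 0 ⇒ N_floor = 218.5 N.
μ_min = f / N_floor = 50.26 / 218.5 = 0.23.

μ_min ≈ 0.23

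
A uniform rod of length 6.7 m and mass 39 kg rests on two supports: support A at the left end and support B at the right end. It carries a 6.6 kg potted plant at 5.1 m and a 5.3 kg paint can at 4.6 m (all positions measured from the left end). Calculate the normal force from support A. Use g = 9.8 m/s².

R_A ≈ 223 N

Take moments about support B.
Beam weight: 39 × 9.8 = 382.2 N down at 3.35 m → arm 3.35 m, τ = 382.2 × 3.35 = 1280 N·m counterclockwise.
Potted plant: 6.6 × 9.8 = 64.68 N down at 5.1 m → arm 1.6 m, τ = 64.68 × 1.6 = 103.5 N·m counterclockwise.
Paint can: 5.3 × 9.8 = 51.94 N down at 4.6 m → arm 2.1 m, τ = 51.94 × 2.1 = 109.1 N·m counterclockwise.
Net load moment about support B = 1493 N·m counterclockwise.
Reaction R at support A is upward at 0 m, arm 6.7 m → moment R × 6.7 clockwise.
Balancing moments: R × 6.7 = 1493, giving R = 223 N.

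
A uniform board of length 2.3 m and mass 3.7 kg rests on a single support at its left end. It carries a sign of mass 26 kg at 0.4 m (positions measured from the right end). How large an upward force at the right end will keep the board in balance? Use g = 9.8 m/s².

Choose the left end as the axis so the unknown pivot reaction has zero arm there.
Beam weight: 3.7 × 9.8 = 36.26 N down at 1.15 m → arm 1.15 m, τ = 36.26 × 1.15 = 41.7 N·m clockwise.
Sign: 26 × 9.8 = 254.8 N down at 0.4 m → arm 1.9 m, τ = 254.8 × 1.9 = 484.1 N·m clockwise.
Net moment of the loads = 525.8 N·m clockwise.
The upward force F acts at the right end, arm 2.3 m, giving F × 2.3 counterclockwise.
For rotational equilibrium, F × 2.3 = 525.8, so F = 525.8 / 2.3 = 229 N.

F ≈ 229 N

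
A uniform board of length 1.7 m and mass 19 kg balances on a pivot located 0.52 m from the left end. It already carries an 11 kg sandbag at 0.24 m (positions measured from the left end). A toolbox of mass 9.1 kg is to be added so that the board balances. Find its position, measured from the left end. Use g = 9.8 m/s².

Choose the pivot (at 0.52 m from the left end) as the axis so the support reaction has zero arm there.
Beam weight: 19 × 9.8 = 186.2 N down at 0.85 m → arm 0.33 m, τ = 186.2 × 0.33 = 61.45 N·m clockwise.
Sandbag: 11 × 9.8 = 107.8 N down at 0.24 m → arm 0.28 m, τ = 107.8 × 0.28 = 30.18 N·m counterclockwise.
Net moment of existing loads = 31.27 N·m clockwise.
The toolbox weighs 9.1 × 9.8 = 89.18 N and must supply an equal counterclockwise moment, so its lever arm about the pivot is 31.27 / 89.18 = 0.351 m.
That puts it at 0.52 − 0.351 = 0.169 m from the left end.

x ≈ 0.169 m from the left end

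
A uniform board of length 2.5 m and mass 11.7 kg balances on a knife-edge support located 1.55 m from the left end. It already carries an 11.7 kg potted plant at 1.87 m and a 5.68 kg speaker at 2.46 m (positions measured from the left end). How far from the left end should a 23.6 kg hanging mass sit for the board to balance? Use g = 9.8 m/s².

x ≈ 1.32 m from the left end

Taking torques about the knife-edge support (at 1.55 m from the left end):
Beam weight: 11.7 × 9.8 = 114.7 N down at 1.25 m → arm 0.3 m, τ = 114.7 × 0.3 = 34.41 N·m counterclockwise.
Potted plant: 11.7 × 9.8 = 114.7 N down at 1.87 m → arm 0.32 m, τ = 114.7 × 0.32 = 36.7 N·m clockwise.
Speaker: 5.68 × 9.8 = 55.66 N down at 2.46 m → arm 0.91 m, τ = 55.66 × 0.91 = 50.65 N·m clockwise.
Net moment of existing loads = 52.94 N·m clockwise.
The hanging mass weighs 23.6 × 9.8 = 231.3 N and must supply an equal counterclockwise moment, so its lever arm about the knife-edge support is 52.94 / 231.3 = 0.229 m.
That puts it at 1.55 − 0.229 = 1.32 m from the left end.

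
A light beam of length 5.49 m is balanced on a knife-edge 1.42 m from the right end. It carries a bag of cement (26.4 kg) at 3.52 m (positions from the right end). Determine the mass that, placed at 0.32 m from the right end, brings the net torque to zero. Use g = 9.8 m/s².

Take moments about the knife-edge (at 1.42 m from the right end).
Bag of cement: 26.4 × 9.8 = 258.7 N down at 3.52 m → arm 2.1 m, τ = 258.7 × 2.1 = 543.3 N·m counterclockwise.
Net moment of known loads = 543.3 N·m counterclockwise.
An unknown mass m at 0.32 m has arm 1.1 m; its moment is m·g·1.1 clockwise.
Balancing moments: m × 9.8 × 1.1 = 543.3, giving m = 543.3 / (9.8 × 1.1) = 50.4 kg.

m ≈ 50.4 kg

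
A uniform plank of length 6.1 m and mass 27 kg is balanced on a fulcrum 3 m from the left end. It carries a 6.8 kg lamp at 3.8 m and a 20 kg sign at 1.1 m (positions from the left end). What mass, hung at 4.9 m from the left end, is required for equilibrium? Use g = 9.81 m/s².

m ≈ 16.4 kg

Sum moments about the fulcrum (at 3 m from the left end) (the support reaction has zero arm there).
Beam weight: 27 × 9.81 = 264.9 N down at 3.05 m → arm 0.05 m, τ = 264.9 × 0.05 = 13.24 N·m clockwise.
Lamp: 6.8 × 9.81 = 66.71 N down at 3.8 m → arm 0.8 m, τ = 66.71 × 0.8 = 53.37 N·m clockwise.
Sign: 20 × 9.81 = 196.2 N down at 1.1 m → arm 1.9 m, τ = 196.2 × 1.9 = 372.8 N·m counterclockwise.
Net moment of known loads = 306.2 N·m counterclockwise.
An unknown mass m at 4.9 m has arm 1.9 m; its moment is m·g·1.9 clockwise.
Στ = 0 ⇒ m × 9.81 × 1.9 = 306.2 ⇒ m = 306.2 / (9.81 × 1.9) = 16.4 kg.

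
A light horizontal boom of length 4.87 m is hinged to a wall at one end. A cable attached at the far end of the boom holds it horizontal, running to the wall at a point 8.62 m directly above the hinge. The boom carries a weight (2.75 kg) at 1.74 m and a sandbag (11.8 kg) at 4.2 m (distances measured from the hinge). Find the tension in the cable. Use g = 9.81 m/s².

About the hinge:
Weight: 2.75 × 9.81 = 26.98 N down at 1.74 m → arm 1.74 m, τ = 26.98 × 1.74 = 46.95 N·m clockwise.
Sandbag: 11.8 × 9.81 = 115.8 N down at 4.2 m → arm 4.2 m, τ = 115.8 × 4.2 = 486.4 N·m clockwise.
Total clockwise load moment = 533.4 N·m.
The cable tension T acts at 4.87 m; only its component perpendicular to the boom, T sinθ, produces torque. sinθ = h/√(h²+d²) = 8.62/√(8.62²+4.87²) = 0.8707.
For rotational equilibrium, T × 4.87 × 0.8707 = 533.4, so T = 533.4 / 4.24 = 126 N.

T ≈ 126 N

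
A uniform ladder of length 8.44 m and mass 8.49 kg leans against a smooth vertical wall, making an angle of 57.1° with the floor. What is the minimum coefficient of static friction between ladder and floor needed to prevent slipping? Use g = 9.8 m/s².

μ_min ≈ 0.323

About the foot of the ladder:
Ladder weight 8.49×9.8 = 83.2 N acts at 4.22 m along the ladder; its horizontal arm is 4.22·cos57.1° = 2.292 m → τ = 190.7 N·m clockwise.
Wall normal N acts horizontally at the top; its moment arm is the height L sinθ = 8.44·sin57.1° = 7.086 m, counterclockwise.
Στ = 0 ⇒ N × 7.086 = 190.7 ⇒ N = 26.91 N.
ΣFx = 0 ⇒ f = N_wall = 26.91 N. ΣFy = 0 ⇒ N_floor = 83.2 N.
μ_min = f / N_floor = 26.91 / 83.2 = 0.323.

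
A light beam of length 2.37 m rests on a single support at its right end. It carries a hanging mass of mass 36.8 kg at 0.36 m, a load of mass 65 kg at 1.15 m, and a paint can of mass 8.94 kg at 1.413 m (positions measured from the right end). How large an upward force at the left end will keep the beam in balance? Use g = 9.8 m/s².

Choose the right end as the axis so the unknown pivot reaction has zero arm there.
Hanging mass: 36.8 × 9.8 = 360.6 N down at 0.36 m → arm 0.36 m, τ = 360.6 × 0.36 = 129.8 N·m counterclockwise.
Load: 65 × 9.8 = 637 N down at 1.15 m → arm 1.15 m, τ = 637 × 1.15 = 732.5 N·m counterclockwise.
Paint can: 8.94 × 9.8 = 87.61 N down at 1.413 m → arm 1.413 m, τ = 87.61 × 1.413 = 123.8 N·m counterclockwise.
Net moment of the loads = 986.1 N·m counterclockwise.
The upward force F acts at the left end, arm 2.37 m, giving F × 2.37 clockwise.
Στ = 0 ⇒ F × 2.37 = 986.1 ⇒ F = 986.1 / 2.37 = 416 N.

F ≈ 416 N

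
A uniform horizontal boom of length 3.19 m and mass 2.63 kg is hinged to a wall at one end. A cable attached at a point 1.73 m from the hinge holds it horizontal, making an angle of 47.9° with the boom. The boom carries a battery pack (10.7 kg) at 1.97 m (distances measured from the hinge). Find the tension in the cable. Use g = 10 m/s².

About the hinge:
Beam weight: 2.63 × 10 = 26.3 N down at 1.595 m → arm 1.595 m, τ = 26.3 × 1.595 = 41.95 N·m clockwise.
Battery pack: 10.7 × 10 = 107 N down at 1.97 m → arm 1.97 m, τ = 107 × 1.97 = 210.8 N·m clockwise.
Total clockwise load moment = 252.8 N·m.
The cable tension T acts at 1.73 m; only its component perpendicular to the boom, T sinθ, produces torque. sin 47.9° = 0.742.
Balancing moments: T × 1.73 × 0.742 = 252.8, giving T = 252.8 / 1.284 = 197 N.

T ≈ 197 N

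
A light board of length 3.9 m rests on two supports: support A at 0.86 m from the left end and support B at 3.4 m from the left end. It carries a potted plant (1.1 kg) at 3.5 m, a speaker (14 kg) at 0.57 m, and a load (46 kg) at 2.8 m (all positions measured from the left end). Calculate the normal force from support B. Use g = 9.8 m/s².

R_B ≈ 340 N

Taking torques about support A:
Potted plant: 1.1 × 9.8 = 10.78 N down at 3.5 m → arm 2.64 m, τ = 10.78 × 2.64 = 28.46 N·m clockwise.
Speaker: 14 × 9.8 = 137.2 N down at 0.57 m → arm 0.29 m, τ = 137.2 × 0.29 = 39.79 N·m counterclockwise.
Load: 46 × 9.8 = 450.8 N down at 2.8 m → arm 1.94 m, τ = 450.8 × 1.94 = 874.6 N·m clockwise.
Net load moment about support A = 863.3 N·m clockwise.
Reaction R at support B is upward at 3.4 m, arm 2.54 m → moment R × 2.54 counterclockwise.
Στ = 0 ⇒ R × 2.54 = 863.3 ⇒ R = 340 N.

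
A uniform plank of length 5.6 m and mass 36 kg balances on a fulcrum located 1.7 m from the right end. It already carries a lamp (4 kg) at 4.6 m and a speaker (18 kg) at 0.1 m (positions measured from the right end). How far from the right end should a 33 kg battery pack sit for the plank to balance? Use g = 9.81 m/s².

Taking torques about the fulcrum (at 1.7 m from the right end):
Beam weight: 36 × 9.81 = 353.2 N down at 2.8 m → arm 1.1 m, τ = 353.2 × 1.1 = 388.5 N·m counterclockwise.
Lamp: 4 × 9.81 = 39.24 N down at 4.6 m → arm 2.9 m, τ = 39.24 × 2.9 = 113.8 N·m counterclockwise.
Speaker: 18 × 9.81 = 176.6 N down at 0.1 m → arm 1.6 m, τ = 176.6 × 1.6 = 282.6 N·m clockwise.
Net moment of existing loads = 219.7 N·m counterclockwise.
The battery pack weighs 33 × 9.81 = 323.7 N and must supply an equal clockwise moment, so its lever arm about the fulcrum is 219.7 / 323.7 = 0.679 m.
That puts it at 1.7 − 0.679 = 1.02 m from the right end.

x ≈ 1.02 m from the right end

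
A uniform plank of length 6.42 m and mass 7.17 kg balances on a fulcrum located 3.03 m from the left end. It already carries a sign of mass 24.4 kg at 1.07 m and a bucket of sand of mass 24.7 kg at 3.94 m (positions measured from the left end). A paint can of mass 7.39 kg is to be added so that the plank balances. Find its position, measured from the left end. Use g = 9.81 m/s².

Taking torques about the fulcrum (at 3.03 m from the left end):
Beam weight: 7.17 × 9.81 = 70.34 N down at 3.21 m → arm 0.18 m, τ = 70.34 × 0.18 = 12.66 N·m clockwise.
Sign: 24.4 × 9.81 = 239.4 N down at 1.07 m → arm 1.96 m, τ = 239.4 × 1.96 = 469.2 N·m counterclockwise.
Bucket of sand: 24.7 × 9.81 = 242.3 N down at 3.94 m → arm 0.91 m, τ = 242.3 × 0.91 = 220.5 N·m clockwise.
Net moment of existing loads = 236 N·m counterclockwise.
The paint can weighs 7.39 × 9.81 = 72.5 N and must supply an equal clockwise moment, so its lever arm about the fulcrum is 236 / 72.5 = 3.26 m.
That puts it at 3.03 + 3.26 = 6.29 m from the left end.

x ≈ 6.29 m from the left end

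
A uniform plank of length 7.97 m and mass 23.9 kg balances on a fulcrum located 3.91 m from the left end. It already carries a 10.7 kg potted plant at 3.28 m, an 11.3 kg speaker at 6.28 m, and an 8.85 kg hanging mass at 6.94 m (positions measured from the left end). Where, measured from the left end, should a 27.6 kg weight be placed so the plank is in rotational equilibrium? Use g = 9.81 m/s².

x ≈ 2.15 m from the left end

Take moments about the fulcrum (at 3.91 m from the left end).
Beam weight: 23.9 × 9.81 = 234.5 N down at 3.985 m → arm 0.075 m, τ = 234.5 × 0.075 = 17.59 N·m clockwise.
Potted plant: 10.7 × 9.81 = 105 N down at 3.28 m → arm 0.63 m, τ = 105 × 0.63 = 66.15 N·m counterclockwise.
Speaker: 11.3 × 9.81 = 110.9 N down at 6.28 m → arm 2.37 m, τ = 110.9 × 2.37 = 262.8 N·m clockwise.
Hanging mass: 8.85 × 9.81 = 86.82 N down at 6.94 m → arm 3.03 m, τ = 86.82 × 3.03 = 263.1 N·m clockwise.
Net moment of existing loads = 477.3 N·m clockwise.
The weight weighs 27.6 × 9.81 = 270.8 N and must supply an equal counterclockwise moment, so its lever arm about the fulcrum is 477.3 / 270.8 = 1.76 m.
That puts it at 3.91 − 1.76 = 2.15 m from the left end.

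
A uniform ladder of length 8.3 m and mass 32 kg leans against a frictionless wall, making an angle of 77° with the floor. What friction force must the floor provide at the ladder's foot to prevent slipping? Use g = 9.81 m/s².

f ≈ 36.2 N

Take moments about the foot of the ladder.
Ladder weight 32×9.81 = 313.9 N acts at 4.15 m along the ladder; its horizontal arm is 4.15·cos77° = 0.9335 m → τ = 293 N·m clockwise.
Wall normal N acts horizontally at the top; its moment arm is the height L sinθ = 8.3·sin77° = 8.087 m, counterclockwise.
Στ = 0 ⇒ N × 8.087 = 293 ⇒ N = 36.2 N.
ΣFx = 0: friction at the foot balances the wall's push, so f = N_wall = 36.2 N.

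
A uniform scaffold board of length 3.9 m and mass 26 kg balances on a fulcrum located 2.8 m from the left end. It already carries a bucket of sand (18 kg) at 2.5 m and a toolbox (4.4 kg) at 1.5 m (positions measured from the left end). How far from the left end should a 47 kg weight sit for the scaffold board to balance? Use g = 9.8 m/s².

Choose the fulcrum (at 2.8 m from the left end) as the axis so the support reaction has zero arm there.
Beam weight: 26 × 9.8 = 254.8 N down at 1.95 m → arm 0.85 m, τ = 254.8 × 0.85 = 216.6 N·m counterclockwise.
Bucket of sand: 18 × 9.8 = 176.4 N down at 2.5 m → arm 0.3 m, τ = 176.4 × 0.3 = 52.92 N·m counterclockwise.
Toolbox: 4.4 × 9.8 = 43.12 N down at 1.5 m → arm 1.3 m, τ = 43.12 × 1.3 = 56.06 N·m counterclockwise.
Net moment of existing loads = 325.6 N·m counterclockwise.
The weight weighs 47 × 9.8 = 460.6 N and must supply an equal clockwise moment, so its lever arm about the fulcrum is 325.6 / 460.6 = 0.707 m.
That puts it at 2.8 + 0.707 = 3.51 m from the left end.

x ≈ 3.51 m from the left end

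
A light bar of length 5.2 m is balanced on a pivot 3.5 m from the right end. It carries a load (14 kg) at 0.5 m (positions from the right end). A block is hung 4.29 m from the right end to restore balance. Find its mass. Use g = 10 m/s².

m ≈ 53.2 kg

Take moments about the pivot (at 3.5 m from the right end).
Load: 14 × 10 = 140 N down at 0.5 m → arm 3 m, τ = 140 × 3 = 420 N·m clockwise.
Net moment of known loads = 420 N·m clockwise.
An unknown mass m at 4.29 m has arm 0.79 m; its moment is m·g·0.79 counterclockwise.
Balancing moments: m × 10 × 0.79 = 420, giving m = 420 / (10 × 0.79) = 53.2 kg.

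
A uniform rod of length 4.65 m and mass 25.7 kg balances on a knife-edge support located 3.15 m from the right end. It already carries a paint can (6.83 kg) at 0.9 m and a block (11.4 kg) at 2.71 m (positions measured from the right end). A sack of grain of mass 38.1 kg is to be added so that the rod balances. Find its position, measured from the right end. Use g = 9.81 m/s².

x ≈ 4.24 m from the right end

Choose the knife-edge support (at 3.15 m from the right end) as the axis so the support reaction has zero arm there.
Beam weight: 25.7 × 9.81 = 252.1 N down at 2.325 m → arm 0.825 m, τ = 252.1 × 0.825 = 208 N·m clockwise.
Paint can: 6.83 × 9.81 = 67 N down at 0.9 m → arm 2.25 m, τ = 67 × 2.25 = 150.8 N·m clockwise.
Block: 11.4 × 9.81 = 111.8 N down at 2.71 m → arm 0.44 m, τ = 111.8 × 0.44 = 49.19 N·m clockwise.
Net moment of existing loads = 408 N·m clockwise.
The sack of grain weighs 38.1 × 9.81 = 373.8 N and must supply an equal counterclockwise moment, so its lever arm about the knife-edge support is 408 / 373.8 = 1.09 m.
That puts it at 3.15 + 1.09 = 4.24 m from the right end.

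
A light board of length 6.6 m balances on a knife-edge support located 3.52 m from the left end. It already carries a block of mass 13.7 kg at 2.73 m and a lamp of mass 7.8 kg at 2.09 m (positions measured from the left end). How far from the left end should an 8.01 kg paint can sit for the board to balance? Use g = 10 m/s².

About the knife-edge support (at 3.52 m from the left end):
Block: 13.7 × 10 = 137 N down at 2.73 m → arm 0.79 m, τ = 137 × 0.79 = 108.2 N·m counterclockwise.
Lamp: 7.8 × 10 = 78 N down at 2.09 m → arm 1.43 m, τ = 78 × 1.43 = 111.5 N·m counterclockwise.
Net moment of existing loads = 219.7 N·m counterclockwise.
The paint can weighs 8.01 × 10 = 80.1 N and must supply an equal clockwise moment, so its lever arm about the knife-edge support is 219.7 / 80.1 = 2.74 m.
That puts it at 3.52 + 2.74 = 6.26 m from the left end.

x ≈ 6.26 m from the left end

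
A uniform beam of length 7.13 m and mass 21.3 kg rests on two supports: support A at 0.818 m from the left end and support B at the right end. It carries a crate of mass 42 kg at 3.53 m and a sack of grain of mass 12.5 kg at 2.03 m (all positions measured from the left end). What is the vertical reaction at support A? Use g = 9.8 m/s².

Taking torques about support B:
Beam weight: 21.3 × 9.8 = 208.7 N down at 3.565 m → arm 3.565 m, τ = 208.7 × 3.565 = 744 N·m counterclockwise.
Crate: 42 × 9.8 = 411.6 N down at 3.53 m → arm 3.6 m, τ = 411.6 × 3.6 = 1482 N·m counterclockwise.
Sack of grain: 12.5 × 9.8 = 122.5 N down at 2.03 m → arm 5.1 m, τ = 122.5 × 5.1 = 624.8 N·m counterclockwise.
Net load moment about support B = 2851 N·m counterclockwise.
Reaction R at support A is upward at 0.818 m, arm 6.312 m → moment R × 6.312 clockwise.
Balancing moments: R × 6.312 = 2851, giving R = 452 N.

R_A ≈ 452 N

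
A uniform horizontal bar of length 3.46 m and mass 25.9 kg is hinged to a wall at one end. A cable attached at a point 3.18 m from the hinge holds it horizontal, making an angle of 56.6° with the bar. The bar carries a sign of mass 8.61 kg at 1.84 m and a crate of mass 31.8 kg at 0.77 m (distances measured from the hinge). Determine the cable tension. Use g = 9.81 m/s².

T ≈ 315 N

About the hinge:
Beam weight: 25.9 × 9.81 = 254.1 N down at 1.73 m → arm 1.73 m, τ = 254.1 × 1.73 = 439.6 N·m clockwise.
Sign: 8.61 × 9.81 = 84.46 N down at 1.84 m → arm 1.84 m, τ = 84.46 × 1.84 = 155.4 N·m clockwise.
Crate: 31.8 × 9.81 = 312 N down at 0.77 m → arm 0.77 m, τ = 312 × 0.77 = 240.2 N·m clockwise.
Total clockwise load moment = 835.2 N·m.
The cable tension T acts at 3.18 m; only its component perpendicular to the bar, T sinθ, produces torque. sin 56.6° = 0.8348.
Στ = 0 ⇒ T × 3.18 × 0.8348 = 835.2 ⇒ T = 835.2 / 2.655 = 315 N.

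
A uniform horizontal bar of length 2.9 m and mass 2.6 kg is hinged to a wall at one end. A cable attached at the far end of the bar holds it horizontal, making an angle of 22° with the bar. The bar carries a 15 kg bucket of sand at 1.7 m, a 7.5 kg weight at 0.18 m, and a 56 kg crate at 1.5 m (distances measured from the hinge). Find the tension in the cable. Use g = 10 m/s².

Choose the hinge as the axis so the unknown hinge reaction has zero arm there.
Beam weight: 2.6 × 10 = 26 N down at 1.45 m → arm 1.45 m, τ = 26 × 1.45 = 37.7 N·m clockwise.
Bucket of sand: 15 × 10 = 150 N down at 1.7 m → arm 1.7 m, τ = 150 × 1.7 = 255 N·m clockwise.
Weight: 7.5 × 10 = 75 N down at 0.18 m → arm 0.18 m, τ = 75 × 0.18 = 13.5 N·m clockwise.
Crate: 56 × 10 = 560 N down at 1.5 m → arm 1.5 m, τ = 560 × 1.5 = 840 N·m clockwise.
Total clockwise load moment = 1146 N·m.
The cable tension T acts at 2.9 m; only its component perpendicular to the bar, T sinθ, produces torque. sin 22° = 0.3746.
For rotational equilibrium, T × 2.9 × 0.3746 = 1146, so T = 1146 / 1.086 = 1060 N.

T ≈ 1060 N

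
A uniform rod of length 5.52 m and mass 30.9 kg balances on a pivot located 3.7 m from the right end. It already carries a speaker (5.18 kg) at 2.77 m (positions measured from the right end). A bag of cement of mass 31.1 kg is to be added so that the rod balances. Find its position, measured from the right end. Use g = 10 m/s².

x ≈ 4.79 m from the right end

Sum moments about the pivot (at 3.7 m from the right end) (the support reaction has zero arm there).
Beam weight: 30.9 × 10 = 309 N down at 2.76 m → arm 0.94 m, τ = 309 × 0.94 = 290.5 N·m clockwise.
Speaker: 5.18 × 10 = 51.8 N down at 2.77 m → arm 0.93 m, τ = 51.8 × 0.93 = 48.17 N·m clockwise.
Net moment of existing loads = 338.7 N·m clockwise.
The bag of cement weighs 31.1 × 10 = 311 N and must supply an equal counterclockwise moment, so its lever arm about the pivot is 338.7 / 311 = 1.09 m.
That puts it at 3.7 + 1.09 = 4.79 m from the right end.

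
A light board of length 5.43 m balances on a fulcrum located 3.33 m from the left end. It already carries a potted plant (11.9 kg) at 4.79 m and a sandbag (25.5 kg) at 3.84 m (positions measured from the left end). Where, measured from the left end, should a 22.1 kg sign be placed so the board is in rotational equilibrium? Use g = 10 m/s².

x ≈ 1.96 m from the left end

Choose the fulcrum (at 3.33 m from the left end) as the axis so the support reaction has zero arm there.
Potted plant: 11.9 × 10 = 119 N down at 4.79 m → arm 1.46 m, τ = 119 × 1.46 = 173.7 N·m clockwise.
Sandbag: 25.5 × 10 = 255 N down at 3.84 m → arm 0.51 m, τ = 255 × 0.51 = 130.1 N·m clockwise.
Net moment of existing loads = 303.8 N·m clockwise.
The sign weighs 22.1 × 10 = 221 N and must supply an equal counterclockwise moment, so its lever arm about the fulcrum is 303.8 / 221 = 1.37 m.
That puts it at 3.33 − 1.37 = 1.96 m from the left end.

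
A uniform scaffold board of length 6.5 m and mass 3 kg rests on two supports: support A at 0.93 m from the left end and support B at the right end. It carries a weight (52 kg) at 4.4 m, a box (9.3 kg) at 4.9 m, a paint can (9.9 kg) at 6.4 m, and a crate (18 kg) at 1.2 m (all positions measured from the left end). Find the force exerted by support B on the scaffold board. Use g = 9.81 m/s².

R_B ≈ 499 N

Choose support A as the axis so its reaction then has zero moment arm.
Beam weight: 3 × 9.81 = 29.43 N down at 3.25 m → arm 2.32 m, τ = 29.43 × 2.32 = 68.28 N·m clockwise.
Weight: 52 × 9.81 = 510.1 N down at 4.4 m → arm 3.47 m, τ = 510.1 × 3.47 = 1770 N·m clockwise.
Box: 9.3 × 9.81 = 91.23 N down at 4.9 m → arm 3.97 m, τ = 91.23 × 3.97 = 362.2 N·m clockwise.
Paint can: 9.9 × 9.81 = 97.12 N down at 6.4 m → arm 5.47 m, τ = 97.12 × 5.47 = 531.2 N·m clockwise.
Crate: 18 × 9.81 = 176.6 N down at 1.2 m → arm 0.27 m, τ = 176.6 × 0.27 = 47.68 N·m clockwise.
Net load moment about support A = 2779 N·m clockwise.
Reaction R at support B is upward at 6.5 m, arm 5.57 m → moment R × 5.57 counterclockwise.
Balancing moments: R × 5.57 = 2779, giving R = 499 N.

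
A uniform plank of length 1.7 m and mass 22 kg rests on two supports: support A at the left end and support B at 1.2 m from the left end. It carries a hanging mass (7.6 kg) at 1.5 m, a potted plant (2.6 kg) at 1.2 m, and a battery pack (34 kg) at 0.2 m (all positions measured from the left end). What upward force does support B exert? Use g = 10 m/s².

R_B ≈ 334 N

Sum moments about support A (its reaction then has zero moment arm).
Beam weight: 22 × 10 = 220 N down at 0.85 m → arm 0.85 m, τ = 220 × 0.85 = 187 N·m clockwise.
Hanging mass: 7.6 × 10 = 76 N down at 1.5 m → arm 1.5 m, τ = 76 × 1.5 = 114 N·m clockwise.
Potted plant: 2.6 × 10 = 26 N down at 1.2 m → arm 1.2 m, τ = 26 × 1.2 = 31.2 N·m clockwise.
Battery pack: 34 × 10 = 340 N down at 0.2 m → arm 0.2 m, τ = 340 × 0.2 = 68 N·m clockwise.
Net load moment about support A = 400.2 N·m clockwise.
Reaction R at support B is upward at 1.2 m, arm 1.2 m → moment R × 1.2 counterclockwise.
Στ = 0 ⇒ R × 1.2 = 400.2 ⇒ R = 334 N.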